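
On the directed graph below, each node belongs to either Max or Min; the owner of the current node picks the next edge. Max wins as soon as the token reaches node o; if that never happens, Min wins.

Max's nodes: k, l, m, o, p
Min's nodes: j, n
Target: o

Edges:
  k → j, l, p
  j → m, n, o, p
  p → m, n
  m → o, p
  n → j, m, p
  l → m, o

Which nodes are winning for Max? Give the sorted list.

k, l, m, o, p

A0 = {o}
A1: add {l, m} — l (Max) has l→o; m (Max) has m→o.
A2: add {k, p} — k (Max) has k→l; p (Max) has p→m.
A3 = A2; e.g. j (Min) can still go to n. Fixed point.
Max's winning region = {k, l, m, o, p}.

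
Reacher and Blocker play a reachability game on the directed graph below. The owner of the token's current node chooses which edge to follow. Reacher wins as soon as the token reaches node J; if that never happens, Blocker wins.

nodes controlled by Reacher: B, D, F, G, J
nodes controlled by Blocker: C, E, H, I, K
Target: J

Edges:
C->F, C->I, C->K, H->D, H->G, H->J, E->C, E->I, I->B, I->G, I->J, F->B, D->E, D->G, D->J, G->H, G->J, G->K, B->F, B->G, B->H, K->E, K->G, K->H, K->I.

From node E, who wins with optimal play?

Blocker

A0 = {J}
A1: add {D, G} — D (Reacher) has D→J; G (Reacher) has G→J.
A2: add {B, H} — B (Reacher) has B→G; H (Blocker): all of {D, G, J} already in.
A3: add {F, I} — F (Reacher) has F→B; I (Blocker): all of {B, G, J} already in.
A4 = A3; e.g. C (Blocker) can still go to K. Fixed point.
E never enters the attractor, so Blocker can avoid the target forever.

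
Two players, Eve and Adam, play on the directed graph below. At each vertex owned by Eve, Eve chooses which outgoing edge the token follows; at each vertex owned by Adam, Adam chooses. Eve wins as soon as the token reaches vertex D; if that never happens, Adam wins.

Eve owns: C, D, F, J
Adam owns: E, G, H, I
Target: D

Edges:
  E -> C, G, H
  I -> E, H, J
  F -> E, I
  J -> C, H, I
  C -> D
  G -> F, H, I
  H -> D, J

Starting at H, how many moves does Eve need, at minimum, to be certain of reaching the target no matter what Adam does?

A0 = {D}
A1: add {C} — C (Eve) has C→D.
A2: add {J} — J (Eve) has J→C.
A3: add {H} — H (Adam): all of {D, J} already in.
A4 = A3; e.g. E (Adam) can still go to G. Fixed point.
H enters the attractor at level 3, so Eve can force the target in 3 moves from there.

3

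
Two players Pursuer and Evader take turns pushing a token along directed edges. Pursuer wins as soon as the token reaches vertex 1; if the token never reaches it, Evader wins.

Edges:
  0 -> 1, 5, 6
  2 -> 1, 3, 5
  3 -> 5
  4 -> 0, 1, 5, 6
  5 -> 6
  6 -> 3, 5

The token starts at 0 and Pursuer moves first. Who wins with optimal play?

Pursuer

Track states (vertex, player-to-move).
A0 = {(1,Pursuer), (1,Evader)}
A1: add {(0,Pursuer), (2,Pursuer), (4,Pursuer)}.
(0,Pursuer) ∈ A1 ⇒ Pursuer forces the target.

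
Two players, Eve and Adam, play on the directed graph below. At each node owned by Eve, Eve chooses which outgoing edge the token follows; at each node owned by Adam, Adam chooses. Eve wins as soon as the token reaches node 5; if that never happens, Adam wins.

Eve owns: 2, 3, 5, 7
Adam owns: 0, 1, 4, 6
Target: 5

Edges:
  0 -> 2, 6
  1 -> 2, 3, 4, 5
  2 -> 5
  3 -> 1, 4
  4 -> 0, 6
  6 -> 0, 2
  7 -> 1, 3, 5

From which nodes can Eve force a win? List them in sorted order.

A0 = {5}
A1: add {2, 7} — 2 (Eve) has 2→5; 7 (Eve) has 7→5.
A2 = A1; e.g. 0 (Adam) can still go to 6. Fixed point.
Eve's winning region = {2, 5, 7}.

2, 5, 7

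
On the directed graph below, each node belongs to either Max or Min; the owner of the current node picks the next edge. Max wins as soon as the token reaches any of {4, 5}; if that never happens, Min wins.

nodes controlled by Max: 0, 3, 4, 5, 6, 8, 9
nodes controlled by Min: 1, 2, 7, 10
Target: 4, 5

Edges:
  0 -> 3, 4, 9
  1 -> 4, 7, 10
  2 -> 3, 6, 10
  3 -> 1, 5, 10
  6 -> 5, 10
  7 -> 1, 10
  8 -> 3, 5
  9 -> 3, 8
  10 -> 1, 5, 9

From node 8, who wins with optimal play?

Max

A0 = {4, 5}
A1: add {0, 3, 6, 8} — 0 (Max) has 0→4; 3 (Max) has 3→5; 6 (Max) has 6→5; 8 (Max) has 8→5.
8 ∈ A1, so Max can force the target.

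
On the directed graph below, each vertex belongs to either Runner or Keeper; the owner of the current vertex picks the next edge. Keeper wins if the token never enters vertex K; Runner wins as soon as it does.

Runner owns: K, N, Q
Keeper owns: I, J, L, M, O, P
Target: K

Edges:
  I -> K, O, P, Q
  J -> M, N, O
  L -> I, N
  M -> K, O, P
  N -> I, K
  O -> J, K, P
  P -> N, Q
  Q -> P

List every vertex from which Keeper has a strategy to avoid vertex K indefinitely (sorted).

A0 = {K}
A1: add {N} — N (Runner) has N→K.
A2 = A1; e.g. I (Keeper) can still go to O. Fixed point.
Runner's attractor = {K, N}; Keeper avoids the target exactly from the complement.

I, J, L, M, O, P, Q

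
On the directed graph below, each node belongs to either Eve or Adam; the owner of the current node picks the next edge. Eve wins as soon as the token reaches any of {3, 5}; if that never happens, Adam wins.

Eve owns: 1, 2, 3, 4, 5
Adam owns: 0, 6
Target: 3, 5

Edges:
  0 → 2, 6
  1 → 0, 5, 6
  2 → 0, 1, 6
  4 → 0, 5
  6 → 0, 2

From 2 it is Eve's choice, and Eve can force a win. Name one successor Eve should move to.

A0 = {3, 5}
A1: add {1, 4} — 1 (Eve) has 1→5; 4 (Eve) has 4→5.
A2: add {2} — 2 (Eve) has 2→1.
A3 = A2; e.g. 0 (Adam) can still go to 6. Fixed point.
From 2, successor 1 is in the attractor (rank 1); the other successors 0, 6 are not.

1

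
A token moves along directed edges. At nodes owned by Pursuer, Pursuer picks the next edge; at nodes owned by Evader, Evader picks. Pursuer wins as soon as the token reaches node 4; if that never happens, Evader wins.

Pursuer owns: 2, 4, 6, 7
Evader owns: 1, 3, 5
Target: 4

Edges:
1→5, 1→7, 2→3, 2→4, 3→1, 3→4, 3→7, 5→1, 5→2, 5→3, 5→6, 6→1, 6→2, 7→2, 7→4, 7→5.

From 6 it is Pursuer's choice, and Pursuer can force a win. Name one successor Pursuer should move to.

2

A0 = {4}
A1: add {2, 7} — 2 (Pursuer) has 2→4; 7 (Pursuer) has 7→4.
A2: add {6} — 6 (Pursuer) has 6→2.
A3 = A2; e.g. 1 (Evader) can still go to 5. Fixed point.
From 6, successor 2 is in the attractor (rank 1); the other successor 1 is not.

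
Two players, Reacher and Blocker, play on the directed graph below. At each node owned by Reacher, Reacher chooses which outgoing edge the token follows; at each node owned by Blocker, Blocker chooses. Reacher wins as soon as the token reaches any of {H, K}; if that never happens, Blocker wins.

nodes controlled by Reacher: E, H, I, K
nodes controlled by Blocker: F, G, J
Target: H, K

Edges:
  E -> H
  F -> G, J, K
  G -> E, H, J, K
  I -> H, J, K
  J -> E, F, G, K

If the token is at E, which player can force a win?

A0 = {H, K}
A1: add {E, I} — E (Reacher) has E→H; I (Reacher) has I→H.
A2 = A1; e.g. F (Blocker) can still go to G. Fixed point.
E ∈ A1, so Reacher can force the target.

Reacher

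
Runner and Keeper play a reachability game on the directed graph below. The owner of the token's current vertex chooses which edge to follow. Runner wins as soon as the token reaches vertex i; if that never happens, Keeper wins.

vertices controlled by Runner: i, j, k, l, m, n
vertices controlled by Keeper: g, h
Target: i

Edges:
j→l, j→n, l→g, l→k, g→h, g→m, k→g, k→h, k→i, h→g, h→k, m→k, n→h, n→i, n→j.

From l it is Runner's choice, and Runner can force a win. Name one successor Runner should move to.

k

A0 = {i}
A1: add {k, n} — k (Runner) has k→i; n (Runner) has n→i.
A2: add {j, l, m} — j (Runner) has j→n; l (Runner) has l→k; m (Runner) has m→k.
A3 = A2; e.g. g (Keeper) can still go to h. Fixed point.
From l, successor k is in the attractor (rank 1); the other successor g is not.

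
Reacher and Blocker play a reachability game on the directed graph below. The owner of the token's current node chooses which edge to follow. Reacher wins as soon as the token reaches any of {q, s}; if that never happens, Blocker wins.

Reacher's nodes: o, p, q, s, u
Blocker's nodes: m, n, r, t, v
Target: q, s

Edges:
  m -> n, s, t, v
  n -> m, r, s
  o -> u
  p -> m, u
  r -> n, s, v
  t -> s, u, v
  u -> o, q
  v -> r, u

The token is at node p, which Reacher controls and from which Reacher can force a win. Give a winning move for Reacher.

A0 = {q, s}
A1: add {u} — u (Reacher) has u→q.
A2: add {o, p} — o (Reacher) has o→u; p (Reacher) has p→u.
A3 = A2; e.g. m (Blocker) can still go to n. Fixed point.
From p, successor u is in the attractor (rank 1); the other successor m is not.

u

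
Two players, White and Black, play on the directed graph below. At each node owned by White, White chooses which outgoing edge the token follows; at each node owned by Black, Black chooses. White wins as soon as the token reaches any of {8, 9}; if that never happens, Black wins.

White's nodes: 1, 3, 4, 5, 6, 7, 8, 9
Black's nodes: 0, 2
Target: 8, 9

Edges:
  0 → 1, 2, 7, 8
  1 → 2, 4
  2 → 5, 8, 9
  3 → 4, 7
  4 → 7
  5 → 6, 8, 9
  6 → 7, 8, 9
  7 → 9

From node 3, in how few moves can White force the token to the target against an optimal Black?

2

A0 = {8, 9}
A1: add {5, 6, 7} — 5 (White) has 5→8; 6 (White) has 6→8; 7 (White) has 7→9.
A2: add {2, 3, 4} — 2 (Black): all of {5, 8, 9} already in; 3 (White) has 3→7; 4 (White) has 4→7.
3 enters the attractor at level 2, so White can force the target in 2 moves from there.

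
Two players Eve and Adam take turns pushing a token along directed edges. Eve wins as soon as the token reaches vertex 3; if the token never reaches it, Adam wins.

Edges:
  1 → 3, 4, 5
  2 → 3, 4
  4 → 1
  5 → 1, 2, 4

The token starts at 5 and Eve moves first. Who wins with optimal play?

Eve

Track states (vertex, player-to-move).
A0 = {(3,Eve), (3,Adam)}
A1: add {(1,Eve), (2,Eve)}.
A2: add {(4,Adam)}.
A3: add {(5,Eve)}.
(5,Eve) ∈ A3 ⇒ Eve forces the target.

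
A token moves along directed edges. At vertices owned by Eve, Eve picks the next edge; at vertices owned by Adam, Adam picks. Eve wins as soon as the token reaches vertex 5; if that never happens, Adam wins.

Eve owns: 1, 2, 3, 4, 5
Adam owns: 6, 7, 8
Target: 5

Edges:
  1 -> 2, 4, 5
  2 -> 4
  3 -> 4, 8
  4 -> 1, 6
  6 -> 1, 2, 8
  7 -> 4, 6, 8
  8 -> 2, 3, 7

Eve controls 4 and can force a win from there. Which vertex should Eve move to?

1

A0 = {5}
A1: add {1} — 1 (Eve) has 1→5.
A2: add {4} — 4 (Eve) has 4→1.
A3: add {2, 3} — 2 (Eve) has 2→4; 3 (Eve) has 3→4.
A4 = A3; e.g. 6 (Adam) can still go to 8. Fixed point.
From 4, successor 1 is in the attractor (rank 1); the other successor 6 is not.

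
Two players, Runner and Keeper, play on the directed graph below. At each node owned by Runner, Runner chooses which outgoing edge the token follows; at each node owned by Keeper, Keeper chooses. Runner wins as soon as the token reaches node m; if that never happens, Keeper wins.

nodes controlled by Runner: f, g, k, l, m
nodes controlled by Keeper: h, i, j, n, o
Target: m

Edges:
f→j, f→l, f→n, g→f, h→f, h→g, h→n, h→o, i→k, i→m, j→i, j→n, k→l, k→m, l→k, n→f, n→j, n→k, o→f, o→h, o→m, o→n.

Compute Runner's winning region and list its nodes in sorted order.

A0 = {m}
A1: add {k} — k (Runner) has k→m.
A2: add {i, l} — i (Keeper): all of {k, m} already in; l (Runner) has l→k.
A3: add {f} — f (Runner) has f→l.
A4: add {g} — g (Runner) has g→f.
A5 = A4; e.g. h (Keeper) can still go to n. Fixed point.
Runner's winning region = {f, g, i, k, l, m}.

f, g, i, k, l, m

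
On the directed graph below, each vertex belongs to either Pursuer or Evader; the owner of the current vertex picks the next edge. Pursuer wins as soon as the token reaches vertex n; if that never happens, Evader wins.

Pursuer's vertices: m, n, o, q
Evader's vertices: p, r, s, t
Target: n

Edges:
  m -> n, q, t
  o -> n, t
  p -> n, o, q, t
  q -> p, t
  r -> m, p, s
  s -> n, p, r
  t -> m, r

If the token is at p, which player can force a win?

A0 = {n}
A1: add {m, o} — m (Pursuer) has m→n; o (Pursuer) has o→n.
A2 = A1; e.g. p (Evader) can still go to q. Fixed point.
p never enters the attractor, so Evader can avoid the target forever.

Evader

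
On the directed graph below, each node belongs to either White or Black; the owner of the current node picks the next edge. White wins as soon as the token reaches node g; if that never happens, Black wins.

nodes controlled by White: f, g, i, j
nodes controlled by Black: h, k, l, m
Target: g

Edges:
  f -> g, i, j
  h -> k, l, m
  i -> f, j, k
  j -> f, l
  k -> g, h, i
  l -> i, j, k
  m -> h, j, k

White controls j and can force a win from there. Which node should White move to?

A0 = {g}
A1: add {f} — f (White) has f→g.
A2: add {i, j} — i (White) has i→f; j (White) has j→f.
A3 = A2; e.g. h (Black) can still go to k. Fixed point.
From j, successor f is in the attractor (rank 1); the other successor l is not.

f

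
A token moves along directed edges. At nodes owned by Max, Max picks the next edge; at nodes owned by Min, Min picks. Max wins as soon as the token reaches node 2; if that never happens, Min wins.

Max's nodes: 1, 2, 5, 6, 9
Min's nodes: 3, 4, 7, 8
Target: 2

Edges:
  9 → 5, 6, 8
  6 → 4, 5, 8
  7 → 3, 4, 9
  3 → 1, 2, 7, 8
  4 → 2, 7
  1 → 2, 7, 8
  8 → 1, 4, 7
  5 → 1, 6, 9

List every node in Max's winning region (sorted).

A0 = {2}
A1: add {1} — 1 (Max) has 1→2.
A2: add {5} — 5 (Max) has 5→1.
A3: add {6, 9} — 6 (Max) has 6→5; 9 (Max) has 9→5.
A4 = A3; e.g. 3 (Min) can still go to 7. Fixed point.
Max's winning region = {1, 2, 5, 6, 9}.

1, 2, 5, 6, 9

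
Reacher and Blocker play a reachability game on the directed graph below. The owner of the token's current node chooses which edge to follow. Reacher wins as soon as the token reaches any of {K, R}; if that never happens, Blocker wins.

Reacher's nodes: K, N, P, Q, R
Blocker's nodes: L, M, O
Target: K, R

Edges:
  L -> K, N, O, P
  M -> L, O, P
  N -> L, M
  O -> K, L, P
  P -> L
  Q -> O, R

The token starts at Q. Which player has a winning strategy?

A0 = {K, R}
A1: add {Q} — Q (Reacher) has Q→R.
A2 = A1; e.g. L (Blocker) can still go to N. Fixed point.
Q ∈ A1, so Reacher can force the target.

Reacher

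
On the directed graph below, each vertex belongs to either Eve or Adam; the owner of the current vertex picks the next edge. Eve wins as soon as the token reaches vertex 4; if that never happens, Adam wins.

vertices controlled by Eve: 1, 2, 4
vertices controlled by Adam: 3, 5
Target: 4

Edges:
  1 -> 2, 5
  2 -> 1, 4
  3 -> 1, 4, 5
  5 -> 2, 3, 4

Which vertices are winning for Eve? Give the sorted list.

A0 = {4}
A1: add {2} — 2 (Eve) has 2→4.
A2: add {1} — 1 (Eve) has 1→2.
A3 = A2; e.g. 3 (Adam) can still go to 5. Fixed point.
Eve's winning region = {1, 2, 4}.

1, 2, 4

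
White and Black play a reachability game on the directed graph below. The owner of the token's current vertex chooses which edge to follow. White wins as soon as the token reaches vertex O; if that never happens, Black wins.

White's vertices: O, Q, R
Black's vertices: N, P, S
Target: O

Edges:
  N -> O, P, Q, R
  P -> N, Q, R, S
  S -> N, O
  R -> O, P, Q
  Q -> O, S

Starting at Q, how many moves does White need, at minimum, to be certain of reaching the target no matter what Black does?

1

A0 = {O}
A1: add {Q, R} — Q (White) has Q→O; R (White) has R→O.
A2 = A1; e.g. N (Black) can still go to P. Fixed point.
Q enters the attractor at level 1, so White can force the target in 1 move from there.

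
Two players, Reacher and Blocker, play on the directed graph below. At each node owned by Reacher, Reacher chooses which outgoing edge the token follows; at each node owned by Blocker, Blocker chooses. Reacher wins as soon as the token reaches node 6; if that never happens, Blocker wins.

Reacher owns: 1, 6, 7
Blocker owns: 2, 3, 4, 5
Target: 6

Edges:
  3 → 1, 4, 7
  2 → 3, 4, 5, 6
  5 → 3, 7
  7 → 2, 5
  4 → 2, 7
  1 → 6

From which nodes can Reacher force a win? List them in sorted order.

1, 6

A0 = {6}
A1: add {1} — 1 (Reacher) has 1→6.
A2 = A1; e.g. 2 (Blocker) can still go to 3. Fixed point.
Reacher's winning region = {1, 6}.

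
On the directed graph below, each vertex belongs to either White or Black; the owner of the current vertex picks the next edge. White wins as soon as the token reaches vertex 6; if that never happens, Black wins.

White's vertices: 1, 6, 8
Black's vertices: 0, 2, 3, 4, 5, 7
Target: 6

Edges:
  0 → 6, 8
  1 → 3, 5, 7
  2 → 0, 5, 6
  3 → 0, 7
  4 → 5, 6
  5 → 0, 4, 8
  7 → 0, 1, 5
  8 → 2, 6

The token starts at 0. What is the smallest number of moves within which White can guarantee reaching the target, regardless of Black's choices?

2

A0 = {6}
A1: add {8} — 8 (White) has 8→6.
A2: add {0} — 0 (Black): all of {6, 8} already in.
A3 = A2; e.g. 1 (White) has no edge into A2. Fixed point.
0 enters the attractor at level 2, so White can force the target in 2 moves from there.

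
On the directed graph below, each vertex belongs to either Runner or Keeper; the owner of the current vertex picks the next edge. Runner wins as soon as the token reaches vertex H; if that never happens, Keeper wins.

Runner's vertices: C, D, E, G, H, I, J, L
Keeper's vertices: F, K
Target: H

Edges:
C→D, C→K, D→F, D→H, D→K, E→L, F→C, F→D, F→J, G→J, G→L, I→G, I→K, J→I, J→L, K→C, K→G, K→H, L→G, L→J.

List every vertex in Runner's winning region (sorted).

C, D, H

A0 = {H}
A1: add {D} — D (Runner) has D→H.
A2: add {C} — C (Runner) has C→D.
A3 = A2; e.g. E (Runner) has no edge into A2. Fixed point.
Runner's winning region = {C, D, H}.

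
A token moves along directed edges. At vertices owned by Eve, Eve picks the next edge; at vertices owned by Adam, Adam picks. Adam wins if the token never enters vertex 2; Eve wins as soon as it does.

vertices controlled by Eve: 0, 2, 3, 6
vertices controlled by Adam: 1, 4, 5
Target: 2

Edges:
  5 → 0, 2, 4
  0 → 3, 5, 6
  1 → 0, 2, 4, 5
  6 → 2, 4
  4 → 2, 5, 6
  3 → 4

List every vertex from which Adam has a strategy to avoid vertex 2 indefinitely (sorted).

A0 = {2}
A1: add {6} — 6 (Eve) has 6→2.
A2: add {0} — 0 (Eve) has 0→6.
A3 = A2; e.g. 1 (Adam) can still go to 4. Fixed point.
Eve's attractor = {0, 2, 6}; Adam avoids the target exactly from the complement.

1, 3, 4, 5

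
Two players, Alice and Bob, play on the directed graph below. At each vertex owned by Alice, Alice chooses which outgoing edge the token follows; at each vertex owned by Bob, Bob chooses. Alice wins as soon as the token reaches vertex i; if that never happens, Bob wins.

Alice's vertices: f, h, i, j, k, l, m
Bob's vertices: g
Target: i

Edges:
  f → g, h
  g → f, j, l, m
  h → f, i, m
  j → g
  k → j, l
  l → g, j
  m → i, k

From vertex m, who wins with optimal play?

A0 = {i}
A1: add {h, m} — h (Alice) has h→i; m (Alice) has m→i.
m ∈ A1, so Alice can force the target.

Alice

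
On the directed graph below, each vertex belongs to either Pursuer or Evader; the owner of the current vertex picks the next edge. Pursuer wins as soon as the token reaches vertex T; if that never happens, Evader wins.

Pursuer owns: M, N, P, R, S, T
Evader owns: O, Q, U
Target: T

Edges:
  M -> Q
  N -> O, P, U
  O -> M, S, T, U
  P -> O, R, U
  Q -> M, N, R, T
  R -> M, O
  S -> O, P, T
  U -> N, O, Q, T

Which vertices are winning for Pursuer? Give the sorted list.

S, T

A0 = {T}
A1: add {S} — S (Pursuer) has S→T.
A2 = A1; e.g. M (Pursuer) has no edge into A1. Fixed point.
Pursuer's winning region = {S, T}.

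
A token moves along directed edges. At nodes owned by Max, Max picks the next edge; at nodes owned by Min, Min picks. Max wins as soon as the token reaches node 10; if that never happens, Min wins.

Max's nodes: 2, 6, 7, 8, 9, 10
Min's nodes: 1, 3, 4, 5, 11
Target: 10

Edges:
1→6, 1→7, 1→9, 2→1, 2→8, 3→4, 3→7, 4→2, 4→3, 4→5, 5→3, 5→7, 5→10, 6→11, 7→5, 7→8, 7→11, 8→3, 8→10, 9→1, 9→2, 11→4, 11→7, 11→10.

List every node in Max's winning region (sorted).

A0 = {10}
A1: add {8} — 8 (Max) has 8→10.
A2: add {2, 7} — 2 (Max) has 2→8; 7 (Max) has 7→8.
A3: add {9} — 9 (Max) has 9→2.
A4 = A3; e.g. 1 (Min) can still go to 6. Fixed point.
Max's winning region = {2, 7, 8, 9, 10}.

2, 7, 8, 9, 10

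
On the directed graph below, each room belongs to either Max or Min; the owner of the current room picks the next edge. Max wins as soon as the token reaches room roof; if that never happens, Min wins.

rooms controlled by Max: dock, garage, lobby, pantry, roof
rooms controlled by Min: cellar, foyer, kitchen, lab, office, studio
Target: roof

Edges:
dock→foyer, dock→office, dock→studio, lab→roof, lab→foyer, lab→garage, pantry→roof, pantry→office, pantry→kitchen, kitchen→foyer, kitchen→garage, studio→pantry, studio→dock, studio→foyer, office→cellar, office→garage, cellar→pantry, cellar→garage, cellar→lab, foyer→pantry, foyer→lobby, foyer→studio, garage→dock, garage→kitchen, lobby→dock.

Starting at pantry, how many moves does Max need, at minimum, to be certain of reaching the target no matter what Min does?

A0 = {roof}
A1: add {pantry} — pantry (Max) has pantry→roof.
A2 = A1; e.g. dock (Max) has no edge into A1. Fixed point.
pantry enters the attractor at level 1, so Max can force the target in 1 move from there.

1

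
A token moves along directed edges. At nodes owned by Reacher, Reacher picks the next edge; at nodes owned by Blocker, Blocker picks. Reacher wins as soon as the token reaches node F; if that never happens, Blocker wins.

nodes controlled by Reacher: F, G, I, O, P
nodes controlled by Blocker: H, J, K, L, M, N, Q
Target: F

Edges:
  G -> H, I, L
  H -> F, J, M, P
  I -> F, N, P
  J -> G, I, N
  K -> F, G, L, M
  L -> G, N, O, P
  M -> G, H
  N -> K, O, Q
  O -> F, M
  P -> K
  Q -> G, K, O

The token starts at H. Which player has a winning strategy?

A0 = {F}
A1: add {I, O} — I (Reacher) has I→F; O (Reacher) has O→F.
A2: add {G} — G (Reacher) has G→I.
A3 = A2; e.g. H (Blocker) can still go to J. Fixed point.
H never enters the attractor, so Blocker can avoid the target forever.

Blocker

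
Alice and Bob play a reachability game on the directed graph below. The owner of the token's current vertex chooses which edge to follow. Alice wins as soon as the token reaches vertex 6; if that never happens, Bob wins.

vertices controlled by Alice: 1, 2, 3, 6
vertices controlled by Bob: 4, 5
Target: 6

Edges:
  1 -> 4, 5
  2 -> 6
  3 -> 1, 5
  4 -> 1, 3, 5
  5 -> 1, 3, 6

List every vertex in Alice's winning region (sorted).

A0 = {6}
A1: add {2} — 2 (Alice) has 2→6.
A2 = A1; e.g. 1 (Alice) has no edge into A1. Fixed point.
Alice's winning region = {2, 6}.

2, 6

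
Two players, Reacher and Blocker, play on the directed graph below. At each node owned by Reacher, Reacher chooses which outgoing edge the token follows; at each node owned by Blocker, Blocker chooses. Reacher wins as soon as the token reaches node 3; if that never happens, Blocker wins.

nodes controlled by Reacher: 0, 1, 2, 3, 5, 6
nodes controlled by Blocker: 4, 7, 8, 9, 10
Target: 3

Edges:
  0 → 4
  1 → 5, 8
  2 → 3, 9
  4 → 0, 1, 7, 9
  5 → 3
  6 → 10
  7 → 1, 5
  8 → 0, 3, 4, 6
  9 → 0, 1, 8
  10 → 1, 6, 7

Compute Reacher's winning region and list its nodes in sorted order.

1, 2, 3, 5, 7

A0 = {3}
A1: add {2, 5} — 2 (Reacher) has 2→3; 5 (Reacher) has 5→3.
A2: add {1} — 1 (Reacher) has 1→5.
A3: add {7} — 7 (Blocker): all of {1, 5} already in.
A4 = A3; e.g. 0 (Reacher) has no edge into A3. Fixed point.
Reacher's winning region = {1, 2, 3, 5, 7}.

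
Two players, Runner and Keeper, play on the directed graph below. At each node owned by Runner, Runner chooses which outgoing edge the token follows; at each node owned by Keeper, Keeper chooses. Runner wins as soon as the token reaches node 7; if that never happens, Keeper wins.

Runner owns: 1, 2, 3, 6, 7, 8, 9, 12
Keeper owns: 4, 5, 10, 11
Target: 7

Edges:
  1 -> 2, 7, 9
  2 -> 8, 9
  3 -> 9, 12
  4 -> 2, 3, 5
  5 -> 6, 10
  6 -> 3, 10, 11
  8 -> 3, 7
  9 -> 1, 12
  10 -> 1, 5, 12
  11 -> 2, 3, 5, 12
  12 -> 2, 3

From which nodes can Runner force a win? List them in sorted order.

1, 2, 3, 6, 7, 8, 9, 12

A0 = {7}
A1: add {1, 8} — 1 (Runner) has 1→7; 8 (Runner) has 8→7.
A2: add {2, 9} — 2 (Runner) has 2→8; 9 (Runner) has 9→1.
A3: add {3, 12} — 3 (Runner) has 3→9; 12 (Runner) has 12→2.
A4: add {6} — 6 (Runner) has 6→3.
A5 = A4; e.g. 4 (Keeper) can still go to 5. Fixed point.
Runner's winning region = {1, 2, 3, 6, 7, 8, 9, 12}.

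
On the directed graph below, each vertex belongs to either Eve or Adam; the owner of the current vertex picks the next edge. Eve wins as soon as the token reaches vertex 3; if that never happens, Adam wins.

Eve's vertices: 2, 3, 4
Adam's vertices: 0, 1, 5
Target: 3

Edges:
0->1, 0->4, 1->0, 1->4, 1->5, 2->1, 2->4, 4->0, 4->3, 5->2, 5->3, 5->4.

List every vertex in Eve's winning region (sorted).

A0 = {3}
A1: add {4} — 4 (Eve) has 4→3.
A2: add {2} — 2 (Eve) has 2→4.
A3: add {5} — 5 (Adam): all of {2, 3, 4} already in.
A4 = A3; e.g. 0 (Adam) can still go to 1. Fixed point.
Eve's winning region = {2, 3, 4, 5}.

2, 3, 4, 5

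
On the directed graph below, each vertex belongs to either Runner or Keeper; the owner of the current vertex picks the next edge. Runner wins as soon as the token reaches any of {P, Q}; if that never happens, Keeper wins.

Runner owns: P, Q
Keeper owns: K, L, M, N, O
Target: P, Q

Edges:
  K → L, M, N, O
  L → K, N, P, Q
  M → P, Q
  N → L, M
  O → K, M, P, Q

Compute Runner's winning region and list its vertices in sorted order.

A0 = {P, Q}
A1: add {M} — M (Keeper): all of {P, Q} already in.
A2 = A1; e.g. K (Keeper) can still go to L. Fixed point.
Runner's winning region = {M, P, Q}.

M, P, Q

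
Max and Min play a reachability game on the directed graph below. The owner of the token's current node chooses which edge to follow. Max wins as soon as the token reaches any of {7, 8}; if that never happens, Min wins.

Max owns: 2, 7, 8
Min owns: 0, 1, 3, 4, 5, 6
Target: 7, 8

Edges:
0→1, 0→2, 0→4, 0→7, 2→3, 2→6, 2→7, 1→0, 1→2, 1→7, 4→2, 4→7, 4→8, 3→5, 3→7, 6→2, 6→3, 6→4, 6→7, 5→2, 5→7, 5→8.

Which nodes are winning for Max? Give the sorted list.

A0 = {7, 8}
A1: add {2} — 2 (Max) has 2→7.
A2: add {4, 5} — 4 (Min): all of {2, 7, 8} already in; 5 (Min): all of {2, 7, 8} already in.
A3: add {3} — 3 (Min): all of {5, 7} already in.
A4: add {6} — 6 (Min): all of {2, 3, 4, 7} already in.
A5 = A4; e.g. 0 (Min) can still go to 1. Fixed point.
Max's winning region = {2, 3, 4, 5, 6, 7, 8}.

2, 3, 4, 5, 6, 7, 8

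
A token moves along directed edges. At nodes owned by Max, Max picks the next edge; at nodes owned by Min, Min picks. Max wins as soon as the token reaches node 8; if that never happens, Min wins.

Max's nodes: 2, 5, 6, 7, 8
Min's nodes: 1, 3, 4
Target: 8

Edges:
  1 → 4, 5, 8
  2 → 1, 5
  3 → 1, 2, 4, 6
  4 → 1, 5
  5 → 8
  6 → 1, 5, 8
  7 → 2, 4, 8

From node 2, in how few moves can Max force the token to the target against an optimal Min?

2

A0 = {8}
A1: add {5, 6, 7} — 5 (Max) has 5→8; 6 (Max) has 6→8; 7 (Max) has 7→8.
A2: add {2} — 2 (Max) has 2→5.
A3 = A2; e.g. 1 (Min) can still go to 4. Fixed point.
2 enters the attractor at level 2, so Max can force the target in 2 moves from there.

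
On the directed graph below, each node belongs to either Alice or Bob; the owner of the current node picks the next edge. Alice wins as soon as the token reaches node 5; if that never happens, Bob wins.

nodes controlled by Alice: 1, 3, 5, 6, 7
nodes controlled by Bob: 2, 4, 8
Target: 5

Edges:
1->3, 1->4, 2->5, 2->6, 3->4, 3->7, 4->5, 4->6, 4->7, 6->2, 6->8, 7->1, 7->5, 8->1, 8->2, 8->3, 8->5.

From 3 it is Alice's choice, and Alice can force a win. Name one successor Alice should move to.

7

A0 = {5}
A1: add {7} — 7 (Alice) has 7→5.
A2: add {3} — 3 (Alice) has 3→7.
A3: add {1} — 1 (Alice) has 1→3.
A4 = A3; e.g. 2 (Bob) can still go to 6. Fixed point.
From 3, successor 7 is in the attractor (rank 1); the other successor 4 is not.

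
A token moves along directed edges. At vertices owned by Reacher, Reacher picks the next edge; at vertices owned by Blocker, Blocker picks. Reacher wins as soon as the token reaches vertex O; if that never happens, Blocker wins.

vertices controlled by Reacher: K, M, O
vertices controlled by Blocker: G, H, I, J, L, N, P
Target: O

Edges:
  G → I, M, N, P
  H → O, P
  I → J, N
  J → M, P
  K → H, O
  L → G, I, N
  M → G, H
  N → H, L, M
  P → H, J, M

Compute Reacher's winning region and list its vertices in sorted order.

A0 = {O}
A1: add {K} — K (Reacher) has K→O.
A2 = A1; e.g. G (Blocker) can still go to I. Fixed point.
Reacher's winning region = {K, O}.

K, O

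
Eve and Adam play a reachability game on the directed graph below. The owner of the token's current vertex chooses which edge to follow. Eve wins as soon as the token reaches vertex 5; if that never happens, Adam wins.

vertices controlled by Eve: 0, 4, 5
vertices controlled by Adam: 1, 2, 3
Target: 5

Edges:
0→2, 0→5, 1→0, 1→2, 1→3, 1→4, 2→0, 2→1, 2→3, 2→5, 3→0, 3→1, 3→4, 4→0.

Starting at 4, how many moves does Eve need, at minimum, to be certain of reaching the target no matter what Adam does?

2

A0 = {5}
A1: add {0} — 0 (Eve) has 0→5.
A2: add {4} — 4 (Eve) has 4→0.
A3 = A2; e.g. 1 (Adam) can still go to 2. Fixed point.
4 enters the attractor at level 2, so Eve can force the target in 2 moves from there.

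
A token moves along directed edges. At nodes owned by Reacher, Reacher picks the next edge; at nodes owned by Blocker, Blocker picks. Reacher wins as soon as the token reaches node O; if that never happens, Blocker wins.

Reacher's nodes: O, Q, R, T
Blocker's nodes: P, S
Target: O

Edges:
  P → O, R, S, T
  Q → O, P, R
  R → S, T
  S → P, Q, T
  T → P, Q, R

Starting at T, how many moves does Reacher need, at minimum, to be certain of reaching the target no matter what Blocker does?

2

A0 = {O}
A1: add {Q} — Q (Reacher) has Q→O.
A2: add {T} — T (Reacher) has T→Q.
T enters the attractor at level 2, so Reacher can force the target in 2 moves from there.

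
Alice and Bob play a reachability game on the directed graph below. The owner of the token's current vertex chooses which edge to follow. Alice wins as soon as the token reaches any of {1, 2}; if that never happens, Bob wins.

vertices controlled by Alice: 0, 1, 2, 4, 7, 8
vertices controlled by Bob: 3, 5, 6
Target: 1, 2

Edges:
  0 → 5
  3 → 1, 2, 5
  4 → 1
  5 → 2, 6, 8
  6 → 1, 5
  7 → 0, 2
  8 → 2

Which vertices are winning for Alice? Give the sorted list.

A0 = {1, 2}
A1: add {4, 7, 8} — 4 (Alice) has 4→1; 7 (Alice) has 7→2; 8 (Alice) has 8→2.
A2 = A1; e.g. 0 (Alice) has no edge into A1. Fixed point.
Alice's winning region = {1, 2, 4, 7, 8}.

1, 2, 4, 7, 8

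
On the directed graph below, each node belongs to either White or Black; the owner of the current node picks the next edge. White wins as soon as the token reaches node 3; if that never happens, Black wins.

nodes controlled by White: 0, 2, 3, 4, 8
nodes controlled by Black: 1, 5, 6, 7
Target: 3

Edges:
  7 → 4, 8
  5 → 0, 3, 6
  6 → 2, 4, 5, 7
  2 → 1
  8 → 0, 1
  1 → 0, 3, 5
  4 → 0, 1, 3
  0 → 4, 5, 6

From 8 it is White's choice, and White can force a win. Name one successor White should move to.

0

A0 = {3}
A1: add {4} — 4 (White) has 4→3.
A2: add {0} — 0 (White) has 0→4.
A3: add {8} — 8 (White) has 8→0.
A4: add {7} — 7 (Black): all of {4, 8} already in.
A5 = A4; e.g. 1 (Black) can still go to 5. Fixed point.
From 8, successor 0 is in the attractor (rank 2); the other successor 1 is not.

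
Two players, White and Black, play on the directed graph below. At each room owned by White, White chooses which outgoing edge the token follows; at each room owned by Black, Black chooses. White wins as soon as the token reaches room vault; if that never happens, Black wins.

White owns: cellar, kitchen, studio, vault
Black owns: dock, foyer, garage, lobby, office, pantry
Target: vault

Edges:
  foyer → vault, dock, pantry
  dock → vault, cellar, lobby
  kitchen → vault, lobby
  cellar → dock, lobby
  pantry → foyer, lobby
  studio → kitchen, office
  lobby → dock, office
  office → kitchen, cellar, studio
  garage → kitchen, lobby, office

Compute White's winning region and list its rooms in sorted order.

kitchen, studio, vault

A0 = {vault}
A1: add {kitchen} — kitchen (White) has kitchen→vault.
A2: add {studio} — studio (White) has studio→kitchen.
A3 = A2; e.g. foyer (Black) can still go to dock. Fixed point.
White's winning region = {kitchen, studio, vault}.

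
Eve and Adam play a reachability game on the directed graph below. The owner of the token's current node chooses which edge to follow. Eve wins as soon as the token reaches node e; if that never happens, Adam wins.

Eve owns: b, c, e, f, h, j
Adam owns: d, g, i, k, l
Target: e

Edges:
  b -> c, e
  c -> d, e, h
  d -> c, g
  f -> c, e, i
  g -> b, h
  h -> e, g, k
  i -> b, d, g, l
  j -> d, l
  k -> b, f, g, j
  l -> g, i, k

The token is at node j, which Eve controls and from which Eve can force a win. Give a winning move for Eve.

d

A0 = {e}
A1: add {b, c, f, h} — b (Eve) has b→e; c (Eve) has c→e; f (Eve) has f→e; h (Eve) has h→e.
A2: add {g} — g (Adam): all of {b, h} already in.
A3: add {d} — d (Adam): all of {c, g} already in.
A4: add {j} — j (Eve) has j→d.
A5: add {k} — k (Adam): all of {b, f, g, j} already in.
A6 = A5; e.g. i (Adam) can still go to l. Fixed point.
From j, successor d is in the attractor (rank 3); the other successor l is not.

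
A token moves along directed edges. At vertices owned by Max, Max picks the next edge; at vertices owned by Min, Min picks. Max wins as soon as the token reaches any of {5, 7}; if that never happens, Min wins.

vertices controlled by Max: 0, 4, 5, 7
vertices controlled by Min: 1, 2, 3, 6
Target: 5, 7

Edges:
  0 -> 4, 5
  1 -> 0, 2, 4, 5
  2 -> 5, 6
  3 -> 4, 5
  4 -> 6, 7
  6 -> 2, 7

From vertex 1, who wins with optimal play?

Min

A0 = {5, 7}
A1: add {0, 4} — 0 (Max) has 0→5; 4 (Max) has 4→7.
A2: add {3} — 3 (Min): all of {4, 5} already in.
A3 = A2; e.g. 1 (Min) can still go to 2. Fixed point.
1 never enters the attractor, so Min can avoid the target forever.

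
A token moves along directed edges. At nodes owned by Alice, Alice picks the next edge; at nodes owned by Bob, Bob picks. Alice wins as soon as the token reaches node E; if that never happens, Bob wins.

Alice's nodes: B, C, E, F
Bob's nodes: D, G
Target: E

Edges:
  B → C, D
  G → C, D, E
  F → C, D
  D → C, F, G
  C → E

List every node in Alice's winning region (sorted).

B, C, E, F

A0 = {E}
A1: add {C} — C (Alice) has C→E.
A2: add {B, F} — B (Alice) has B→C; F (Alice) has F→C.
A3 = A2; e.g. D (Bob) can still go to G. Fixed point.
Alice's winning region = {B, C, E, F}.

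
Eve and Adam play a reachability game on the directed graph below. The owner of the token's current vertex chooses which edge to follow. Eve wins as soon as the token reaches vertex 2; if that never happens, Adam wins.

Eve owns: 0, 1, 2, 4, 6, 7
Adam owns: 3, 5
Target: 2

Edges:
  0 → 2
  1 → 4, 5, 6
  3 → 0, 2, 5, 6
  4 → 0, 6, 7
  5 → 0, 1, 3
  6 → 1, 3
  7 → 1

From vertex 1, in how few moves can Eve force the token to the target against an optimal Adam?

3

A0 = {2}
A1: add {0} — 0 (Eve) has 0→2.
A2: add {4} — 4 (Eve) has 4→0.
A3: add {1} — 1 (Eve) has 1→4.
1 enters the attractor at level 3, so Eve can force the target in 3 moves from there.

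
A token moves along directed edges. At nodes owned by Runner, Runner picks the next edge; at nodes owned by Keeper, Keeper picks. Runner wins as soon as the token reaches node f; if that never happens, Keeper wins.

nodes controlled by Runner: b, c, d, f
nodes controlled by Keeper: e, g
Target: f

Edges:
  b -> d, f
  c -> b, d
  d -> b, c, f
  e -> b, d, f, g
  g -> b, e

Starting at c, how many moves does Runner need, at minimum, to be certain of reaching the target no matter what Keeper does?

A0 = {f}
A1: add {b, d} — b (Runner) has b→f; d (Runner) has d→f.
A2: add {c} — c (Runner) has c→b.
A3 = A2; e.g. e (Keeper) can still go to g. Fixed point.
c enters the attractor at level 2, so Runner can force the target in 2 moves from there.

2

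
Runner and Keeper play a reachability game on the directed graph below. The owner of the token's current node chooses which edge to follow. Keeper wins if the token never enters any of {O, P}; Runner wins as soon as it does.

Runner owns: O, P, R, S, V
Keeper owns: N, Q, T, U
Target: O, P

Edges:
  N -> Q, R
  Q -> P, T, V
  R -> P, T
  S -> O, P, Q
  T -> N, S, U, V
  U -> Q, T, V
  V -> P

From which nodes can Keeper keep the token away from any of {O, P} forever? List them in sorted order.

A0 = {O, P}
A1: add {R, S, V} — R (Runner) has R→P; S (Runner) has S→O; V (Runner) has V→P.
A2 = A1; e.g. N (Keeper) can still go to Q. Fixed point.
Runner's attractor = {O, P, R, S, V}; Keeper avoids the target exactly from the complement.

N, Q, T, U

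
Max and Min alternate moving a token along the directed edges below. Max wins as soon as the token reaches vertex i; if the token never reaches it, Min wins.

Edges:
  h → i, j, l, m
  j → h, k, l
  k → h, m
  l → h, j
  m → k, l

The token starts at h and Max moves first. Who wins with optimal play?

Track states (vertex, player-to-move).
A0 = {(i,Max), (i,Min)}
A1: add {(h,Max)}.
(h,Max) ∈ A1 ⇒ Max forces the target.

Max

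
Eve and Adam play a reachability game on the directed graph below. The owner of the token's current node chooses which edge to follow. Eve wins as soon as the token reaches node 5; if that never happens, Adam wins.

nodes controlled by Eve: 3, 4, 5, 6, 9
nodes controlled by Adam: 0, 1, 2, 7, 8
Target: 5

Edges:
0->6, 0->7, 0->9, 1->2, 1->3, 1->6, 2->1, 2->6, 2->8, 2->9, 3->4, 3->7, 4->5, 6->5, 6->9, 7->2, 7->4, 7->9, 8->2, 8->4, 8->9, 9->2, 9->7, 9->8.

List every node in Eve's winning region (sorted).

A0 = {5}
A1: add {4, 6} — 4 (Eve) has 4→5; 6 (Eve) has 6→5.
A2: add {3} — 3 (Eve) has 3→4.
A3 = A2; e.g. 0 (Adam) can still go to 7. Fixed point.
Eve's winning region = {3, 4, 5, 6}.

3, 4, 5, 6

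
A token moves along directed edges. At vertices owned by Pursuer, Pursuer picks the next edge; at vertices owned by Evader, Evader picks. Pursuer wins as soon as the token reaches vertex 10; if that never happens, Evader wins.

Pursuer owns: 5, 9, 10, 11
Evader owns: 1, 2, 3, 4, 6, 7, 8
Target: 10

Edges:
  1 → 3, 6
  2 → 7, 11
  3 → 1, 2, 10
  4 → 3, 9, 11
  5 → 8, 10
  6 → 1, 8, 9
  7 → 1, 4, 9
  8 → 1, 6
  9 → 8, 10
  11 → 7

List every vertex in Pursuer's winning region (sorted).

A0 = {10}
A1: add {5, 9} — 5 (Pursuer) has 5→10; 9 (Pursuer) has 9→10.
A2 = A1; e.g. 1 (Evader) can still go to 3. Fixed point.
Pursuer's winning region = {5, 9, 10}.

5, 9, 10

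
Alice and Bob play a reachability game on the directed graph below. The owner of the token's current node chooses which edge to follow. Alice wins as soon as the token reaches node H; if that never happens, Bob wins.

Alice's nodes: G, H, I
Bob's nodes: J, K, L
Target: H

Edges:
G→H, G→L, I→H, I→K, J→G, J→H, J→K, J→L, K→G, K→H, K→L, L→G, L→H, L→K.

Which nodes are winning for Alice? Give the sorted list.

G, H, I

A0 = {H}
A1: add {G, I} — G (Alice) has G→H; I (Alice) has I→H.
A2 = A1; e.g. J (Bob) can still go to K. Fixed point.
Alice's winning region = {G, H, I}.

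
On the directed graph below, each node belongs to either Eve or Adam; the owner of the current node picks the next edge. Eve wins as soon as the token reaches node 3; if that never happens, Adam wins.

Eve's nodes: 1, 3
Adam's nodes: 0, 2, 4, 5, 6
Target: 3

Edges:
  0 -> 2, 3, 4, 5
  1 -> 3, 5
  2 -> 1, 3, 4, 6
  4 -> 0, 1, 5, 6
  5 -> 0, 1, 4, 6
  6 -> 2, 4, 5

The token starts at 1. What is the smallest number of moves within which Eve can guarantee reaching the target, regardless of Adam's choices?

A0 = {3}
A1: add {1} — 1 (Eve) has 1→3.
A2 = A1; e.g. 0 (Adam) can still go to 2. Fixed point.
1 enters the attractor at level 1, so Eve can force the target in 1 move from there.

1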